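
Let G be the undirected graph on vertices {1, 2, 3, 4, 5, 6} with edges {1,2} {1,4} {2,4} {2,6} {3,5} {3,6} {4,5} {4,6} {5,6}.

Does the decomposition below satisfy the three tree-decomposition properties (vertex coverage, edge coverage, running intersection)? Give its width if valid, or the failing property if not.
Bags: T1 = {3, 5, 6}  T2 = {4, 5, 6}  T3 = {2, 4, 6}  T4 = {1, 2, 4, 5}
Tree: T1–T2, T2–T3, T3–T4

No — bags containing vertex 5 are not connected in the tree.

A tree decomposition must satisfy three properties: every vertex lies in some bag; for every edge, both endpoints lie together in some bag; and for every vertex, the bags containing it form a connected subtree. Here bags containing vertex 5 are not connected in the tree, so the decomposition is invalid.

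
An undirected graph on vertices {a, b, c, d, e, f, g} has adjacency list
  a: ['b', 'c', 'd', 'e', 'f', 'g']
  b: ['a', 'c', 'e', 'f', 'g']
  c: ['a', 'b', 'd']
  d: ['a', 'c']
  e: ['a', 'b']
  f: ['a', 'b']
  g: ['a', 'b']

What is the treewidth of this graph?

A width-2 tree decomposition is:
Bags: B1 = {a, b, f}  B2 = {a, b, c}  B3 = {a, c, d}  B4 = {a, b, e}  B5 = {a, b, g}
Tree: B1–B2, B2–B3, B2–B4, B1–B5
Every bag has size at most 3, so the width is 3 − 1 = 2 and tw(G) ≤ 2. For the lower bound, the 3 vertices {a, c, d} are pairwise adjacent, and any tree decomposition puts a clique entirely inside one bag — forcing width ≥ 2. The upper and lower bounds meet at 2, so that is the treewidth.

2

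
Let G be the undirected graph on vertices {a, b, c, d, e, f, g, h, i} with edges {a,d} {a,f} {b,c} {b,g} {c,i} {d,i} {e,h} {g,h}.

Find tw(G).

1

A width-1 tree decomposition is:
Bags: B1 = {e, h}  B2 = {g, h}  B3 = {b, g}  B4 = {b, c}  B5 = {c, i}  B6 = {d, i}  B7 = {a, d}  B8 = {a, f}
Tree: B1–B2, B2–B3, B3–B4, B4–B5, B5–B6, B6–B7, B7–B8
Each bag holds 2 vertices, so the decomposition has width 1, which upper-bounds the treewidth. G has an edge, so its treewidth is at least 1. Combining the bounds, tw(G) = 1.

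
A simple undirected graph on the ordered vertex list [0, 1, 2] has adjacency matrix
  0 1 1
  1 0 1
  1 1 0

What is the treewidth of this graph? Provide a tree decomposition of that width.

Treewidth 2.
One optimal decomposition is:
Bags: B1 = {0, 1, 2}
Tree: (single bag)

With just one bag of size 3, the width is 3 − 1 = 2, so tw(G) ≤ 2. For the lower bound, the 3 vertices {0, 1, 2} are pairwise adjacent, and any tree decomposition puts a clique entirely inside one bag — forcing width ≥ 2. Hence tw(G) = 2 exactly.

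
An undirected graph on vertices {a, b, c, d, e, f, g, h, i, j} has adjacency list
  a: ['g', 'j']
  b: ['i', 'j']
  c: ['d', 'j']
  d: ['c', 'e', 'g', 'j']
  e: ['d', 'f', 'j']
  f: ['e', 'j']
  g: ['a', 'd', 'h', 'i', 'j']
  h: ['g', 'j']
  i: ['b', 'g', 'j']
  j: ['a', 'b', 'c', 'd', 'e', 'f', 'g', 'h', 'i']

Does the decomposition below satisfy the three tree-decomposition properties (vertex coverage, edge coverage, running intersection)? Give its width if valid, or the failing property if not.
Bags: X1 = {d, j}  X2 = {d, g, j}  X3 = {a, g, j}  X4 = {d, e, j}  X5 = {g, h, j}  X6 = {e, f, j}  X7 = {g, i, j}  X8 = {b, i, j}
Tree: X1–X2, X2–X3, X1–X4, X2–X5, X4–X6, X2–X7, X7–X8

A tree decomposition must satisfy three properties: every vertex lies in some bag; for every edge, both endpoints lie together in some bag; and for every vertex, the bags containing it form a connected subtree. Here vertex c appears in no bag, so the decomposition is invalid.

No — vertex c appears in no bag.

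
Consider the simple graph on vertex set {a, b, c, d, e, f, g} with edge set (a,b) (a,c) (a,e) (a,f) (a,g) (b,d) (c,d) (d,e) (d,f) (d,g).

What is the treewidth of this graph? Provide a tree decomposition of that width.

Treewidth 2.
One optimal decomposition is:
Bags: B1 = {a, d, f}  B2 = {a, b, d}  B3 = {a, d, g}  B4 = {a, d, e}  B5 = {a, c, d}
Tree: B1–B2, B2–B3, B3–B4, B4–B5

The largest bag has 3 vertices, giving width 2; this decomposition certifies tw(G) ≤ 2. For the lower bound, G contains the cycle d–f–a–b–d, so G is not a forest; only forests have treewidth ≤ 1, hence tw(G) ≥ 2. The upper and lower bounds meet at 2, so that is the treewidth.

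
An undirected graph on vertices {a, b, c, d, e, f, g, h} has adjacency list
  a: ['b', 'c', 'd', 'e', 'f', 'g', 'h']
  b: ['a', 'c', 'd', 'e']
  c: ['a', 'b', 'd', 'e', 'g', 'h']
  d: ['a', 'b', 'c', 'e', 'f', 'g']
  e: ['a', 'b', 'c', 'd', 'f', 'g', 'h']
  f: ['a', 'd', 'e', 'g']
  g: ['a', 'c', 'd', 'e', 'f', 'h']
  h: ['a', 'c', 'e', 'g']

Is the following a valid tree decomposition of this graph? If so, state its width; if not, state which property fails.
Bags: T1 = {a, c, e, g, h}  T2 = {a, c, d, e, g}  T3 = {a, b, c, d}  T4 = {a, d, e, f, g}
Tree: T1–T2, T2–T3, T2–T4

No — edge (e,b) lies in no bag.

A tree decomposition must satisfy three properties: every vertex lies in some bag; for every edge, both endpoints lie together in some bag; and for every vertex, the bags containing it form a connected subtree. Here edge (e,b) lies in no bag, so the decomposition is invalid.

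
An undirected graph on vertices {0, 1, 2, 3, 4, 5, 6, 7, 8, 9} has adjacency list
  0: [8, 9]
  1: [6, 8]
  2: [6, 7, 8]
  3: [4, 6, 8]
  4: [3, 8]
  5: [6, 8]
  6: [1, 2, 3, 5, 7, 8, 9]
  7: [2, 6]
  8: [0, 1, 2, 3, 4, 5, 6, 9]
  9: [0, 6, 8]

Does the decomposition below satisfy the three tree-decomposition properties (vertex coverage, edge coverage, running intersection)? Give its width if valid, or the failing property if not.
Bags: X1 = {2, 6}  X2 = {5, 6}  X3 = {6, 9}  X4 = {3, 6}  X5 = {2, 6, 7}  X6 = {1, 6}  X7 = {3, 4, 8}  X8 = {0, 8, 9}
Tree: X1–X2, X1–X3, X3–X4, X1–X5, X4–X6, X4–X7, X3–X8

No — edge (2,8) lies in no bag.

A tree decomposition must satisfy three properties: every vertex lies in some bag; for every edge, both endpoints lie together in some bag; and for every vertex, the bags containing it form a connected subtree. Here edge (2,8) lies in no bag, so the decomposition is invalid.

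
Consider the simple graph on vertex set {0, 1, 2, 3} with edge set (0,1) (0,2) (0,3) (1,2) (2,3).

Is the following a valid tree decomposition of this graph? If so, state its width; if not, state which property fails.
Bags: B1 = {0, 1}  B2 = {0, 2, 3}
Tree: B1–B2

A tree decomposition must satisfy three properties: every vertex lies in some bag; for every edge, both endpoints lie together in some bag; and for every vertex, the bags containing it form a connected subtree. Here edge (2,1) lies in no bag, so the decomposition is invalid.

No — edge (2,1) lies in no bag.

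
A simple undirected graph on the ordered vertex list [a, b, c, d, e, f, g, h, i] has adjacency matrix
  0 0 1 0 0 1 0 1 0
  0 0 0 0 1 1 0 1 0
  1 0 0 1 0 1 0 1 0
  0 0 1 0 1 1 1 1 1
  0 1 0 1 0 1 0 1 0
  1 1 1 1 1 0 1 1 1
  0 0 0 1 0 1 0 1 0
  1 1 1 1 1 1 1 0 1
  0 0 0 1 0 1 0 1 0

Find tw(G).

3

A width-3 tree decomposition is:
Bags: B1 = {c, d, f, h}  B2 = {d, f, h, i}  B3 = {d, e, f, h}  B4 = {b, e, f, h}  B5 = {a, c, f, h}  B6 = {d, f, g, h}
Tree: B1–B2, B1–B3, B3–B4, B1–B5, B2–B6
Every bag has size at most 4, so the width is 4 − 1 = 3 and tw(G) ≤ 3. Conversely, {d, f, g, h} is a clique of size 4, and the vertices of any clique must share a bag in every tree decomposition; so some bag has ≥ 4 vertices and tw(G) ≥ 3. Hence tw(G) = 3 exactly.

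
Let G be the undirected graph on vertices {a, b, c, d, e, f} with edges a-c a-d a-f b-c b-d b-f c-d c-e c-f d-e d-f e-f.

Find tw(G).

A width-3 tree decomposition is:
Bags: B1 = {c, d, e, f}  B2 = {b, c, d, f}  B3 = {a, c, d, f}
Tree: B1–B2, B2–B3
Every bag has size at most 4, so the width is 4 − 1 = 3 and tw(G) ≤ 3. For the lower bound, the 4 vertices {c, d, e, f} are pairwise adjacent, and any tree decomposition puts a clique entirely inside one bag — forcing width ≥ 3. Hence tw(G) = 3 exactly.

3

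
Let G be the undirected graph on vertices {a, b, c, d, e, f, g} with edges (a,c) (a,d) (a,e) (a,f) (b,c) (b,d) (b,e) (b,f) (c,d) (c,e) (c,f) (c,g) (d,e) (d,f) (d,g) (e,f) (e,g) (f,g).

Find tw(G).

4

A width-4 tree decomposition is:
Bags: B1 = {b, c, d, e, f}  B2 = {a, c, d, e, f}  B3 = {c, d, e, f, g}
Tree: B1–B2, B1–B3
The largest bag has 5 vertices, giving width 4; this decomposition certifies tw(G) ≤ 4. On the other hand G contains the 5-clique {c, d, e, f, g}. A clique must lie in a single bag of any decomposition, so no decomposition can have width below 4. Therefore the treewidth is 4.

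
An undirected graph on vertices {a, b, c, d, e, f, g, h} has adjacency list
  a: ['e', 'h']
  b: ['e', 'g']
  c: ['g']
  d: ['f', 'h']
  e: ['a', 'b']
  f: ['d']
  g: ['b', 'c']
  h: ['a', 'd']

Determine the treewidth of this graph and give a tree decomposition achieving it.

Treewidth 1.
One optimal decomposition is:
Bags: B1 = {d, f}  B2 = {d, h}  B3 = {a, h}  B4 = {a, e}  B5 = {b, e}  B6 = {b, g}  B7 = {c, g}
Tree: B1–B2, B2–B3, B3–B4, B4–B5, B5–B6, B6–B7

Each bag holds 2 vertices, so the decomposition has width 1, which upper-bounds the treewidth. Any graph with an edge has treewidth ≥ 1, and G has the edge f–d. Therefore the treewidth is 1.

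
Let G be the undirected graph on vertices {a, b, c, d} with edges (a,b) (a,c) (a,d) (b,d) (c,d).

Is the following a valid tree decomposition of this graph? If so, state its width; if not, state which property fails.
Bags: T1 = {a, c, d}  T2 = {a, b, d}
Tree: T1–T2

Yes; width 2.

Vertex coverage: the bags together contain {a, b, c, d}, the full vertex set. Edge coverage: each edge of G has both endpoints in at least one bag. Running intersection: for every vertex, the bags containing it form a connected subtree. All three properties hold, so this is a valid tree decomposition of width max|bag| − 1 = 2, and hence tw(G) ≤ 2.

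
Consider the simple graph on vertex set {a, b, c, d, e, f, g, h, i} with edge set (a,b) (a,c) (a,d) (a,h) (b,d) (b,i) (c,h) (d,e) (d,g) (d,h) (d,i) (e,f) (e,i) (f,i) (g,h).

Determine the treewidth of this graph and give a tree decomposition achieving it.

Treewidth 2.
One such decomposition:
Bags: B1 = {a, b, d}  B2 = {b, d, i}  B3 = {d, e, i}  B4 = {a, d, h}  B5 = {a, c, h}  B6 = {d, g, h}  B7 = {e, f, i}
Tree: B1–B2, B2–B3, B1–B4, B4–B5, B4–B6, B3–B7

Every bag has size at most 3, so the width is 3 − 1 = 2 and tw(G) ≤ 2. Conversely, {d, e, i} is a clique of size 3, and the vertices of any clique must share a bag in every tree decomposition; so some bag has ≥ 3 vertices and tw(G) ≥ 2. The upper and lower bounds meet at 2, so that is the treewidth.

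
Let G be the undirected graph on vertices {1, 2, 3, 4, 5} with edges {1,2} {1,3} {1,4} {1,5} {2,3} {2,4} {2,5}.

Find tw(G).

A width-2 tree decomposition is:
Bags: B1 = {1, 2, 4}  B2 = {1, 2, 3}  B3 = {1, 2, 5}
Tree: B1–B2, B1–B3
Each bag holds 3 vertices, so the decomposition has width 2, which upper-bounds the treewidth. Conversely, {1, 2, 3} is a clique of size 3, and the vertices of any clique must share a bag in every tree decomposition; so some bag has ≥ 3 vertices and tw(G) ≥ 2. The upper and lower bounds meet at 2, so that is the treewidth.

2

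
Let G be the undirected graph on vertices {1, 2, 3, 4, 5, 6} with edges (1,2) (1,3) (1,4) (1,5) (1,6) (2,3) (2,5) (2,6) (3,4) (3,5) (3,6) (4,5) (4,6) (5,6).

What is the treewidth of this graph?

4

A width-4 tree decomposition is:
Bags: B1 = {1, 2, 3, 5, 6}  B2 = {1, 3, 4, 5, 6}
Tree: B1–B2
The largest bag has 5 vertices, giving width 4; this decomposition certifies tw(G) ≤ 4. On the other hand G contains the 5-clique {1, 2, 3, 5, 6}. A clique must lie in a single bag of any decomposition, so no decomposition can have width below 4. Combining the bounds, tw(G) = 4.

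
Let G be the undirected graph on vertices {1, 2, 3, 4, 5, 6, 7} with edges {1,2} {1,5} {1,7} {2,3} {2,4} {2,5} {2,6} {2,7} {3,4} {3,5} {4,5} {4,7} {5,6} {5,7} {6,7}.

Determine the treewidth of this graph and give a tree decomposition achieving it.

The largest bag has 4 vertices, giving width 3; this decomposition certifies tw(G) ≤ 3. Conversely, {2, 3, 4, 5} is a clique of size 4, and the vertices of any clique must share a bag in every tree decomposition; so some bag has ≥ 4 vertices and tw(G) ≥ 3. Hence tw(G) = 3 exactly.

Treewidth 3.
One such decomposition:
Bags: B1 = {1, 2, 5, 7}  B2 = {2, 4, 5, 7}  B3 = {2, 3, 4, 5}  B4 = {2, 5, 6, 7}
Tree: B1–B2, B2–B3, B2–B4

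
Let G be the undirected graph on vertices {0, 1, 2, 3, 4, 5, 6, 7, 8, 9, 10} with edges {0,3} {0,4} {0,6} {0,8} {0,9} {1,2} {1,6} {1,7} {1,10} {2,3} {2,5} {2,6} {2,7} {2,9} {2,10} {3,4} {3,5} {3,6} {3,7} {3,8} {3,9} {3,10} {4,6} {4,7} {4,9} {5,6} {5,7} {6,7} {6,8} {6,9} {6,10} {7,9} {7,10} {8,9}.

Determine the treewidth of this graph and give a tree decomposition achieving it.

Treewidth 4.
One optimal decomposition is:
Bags: B1 = {2, 3, 6, 7, 10}  B2 = {2, 3, 6, 7, 9}  B3 = {1, 2, 6, 7, 10}  B4 = {2, 3, 5, 6, 7}  B5 = {3, 4, 6, 7, 9}  B6 = {0, 3, 4, 6, 9}  B7 = {0, 3, 6, 8, 9}
Tree: B1–B2, B1–B3, B2–B4, B2–B5, B5–B6, B6–B7

Each bag holds 5 vertices, so the decomposition has width 4, which upper-bounds the treewidth. Conversely, {1, 2, 6, 7, 10} is a clique of size 5, and the vertices of any clique must share a bag in every tree decomposition; so some bag has ≥ 5 vertices and tw(G) ≥ 4. Combining the bounds, tw(G) = 4.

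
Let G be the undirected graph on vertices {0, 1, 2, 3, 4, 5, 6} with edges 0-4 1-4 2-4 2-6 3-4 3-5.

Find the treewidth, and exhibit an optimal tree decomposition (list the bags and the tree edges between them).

Treewidth 1.
One such decomposition:
Bags: B1 = {0, 4}  B2 = {3, 4}  B3 = {3, 5}  B4 = {2, 4}  B5 = {1, 4}  B6 = {2, 6}
Tree: B1–B2, B2–B3, B2–B4, B1–B5, B4–B6

Each bag holds 2 vertices, so the decomposition has width 1, which upper-bounds the treewidth. G has an edge, so its treewidth is at least 1. Therefore the treewidth is 1.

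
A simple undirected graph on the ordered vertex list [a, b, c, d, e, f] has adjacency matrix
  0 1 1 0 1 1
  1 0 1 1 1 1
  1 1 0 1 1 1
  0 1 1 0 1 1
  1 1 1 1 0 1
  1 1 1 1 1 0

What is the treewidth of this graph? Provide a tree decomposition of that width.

Treewidth 4.
Bags: B1 = {a, b, c, e, f}  B2 = {b, c, d, e, f}
Tree: B1–B2

Each bag holds 5 vertices, so the decomposition has width 4, which upper-bounds the treewidth. For the lower bound, the 5 vertices {b, c, d, e, f} are pairwise adjacent, and any tree decomposition puts a clique entirely inside one bag — forcing width ≥ 4. Therefore the treewidth is 4.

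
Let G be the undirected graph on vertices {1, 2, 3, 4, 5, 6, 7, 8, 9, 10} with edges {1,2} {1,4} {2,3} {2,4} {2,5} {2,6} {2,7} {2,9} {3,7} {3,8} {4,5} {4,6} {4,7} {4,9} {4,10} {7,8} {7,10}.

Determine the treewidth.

2

A width-2 tree decomposition is:
Bags: B1 = {2, 4, 7}  B2 = {4, 7, 10}  B3 = {2, 3, 7}  B4 = {2, 4, 6}  B5 = {3, 7, 8}  B6 = {1, 2, 4}  B7 = {2, 4, 5}  B8 = {2, 4, 9}
Tree: B1–B2, B1–B3, B1–B4, B3–B5, B1–B6, B4–B7, B7–B8
Each bag holds 3 vertices, so the decomposition has width 2, which upper-bounds the treewidth. On the other hand G contains the 3-clique {3, 7, 8}. A clique must lie in a single bag of any decomposition, so no decomposition can have width below 2. Therefore the treewidth is 2.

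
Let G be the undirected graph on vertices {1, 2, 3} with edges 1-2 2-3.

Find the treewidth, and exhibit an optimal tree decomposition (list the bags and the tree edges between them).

The largest bag has 2 vertices, giving width 1; this decomposition certifies tw(G) ≤ 1. Since G has at least one edge (e.g. 3–2), it is not an edgeless graph, so tw(G) ≥ 1. Therefore the treewidth is 1.

Treewidth 1.
One optimal decomposition is:
Bags: B1 = {2, 3}  B2 = {1, 2}
Tree: B1–B2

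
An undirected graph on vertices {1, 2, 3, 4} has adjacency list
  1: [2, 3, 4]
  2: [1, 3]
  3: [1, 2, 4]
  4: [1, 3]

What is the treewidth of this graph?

2

A width-2 tree decomposition is:
Bags: B1 = {1, 2, 3}  B2 = {1, 3, 4}
Tree: B1–B2
Every bag has size at most 3, so the width is 3 − 1 = 2 and tw(G) ≤ 2. For the lower bound, the 3 vertices {1, 2, 3} are pairwise adjacent, and any tree decomposition puts a clique entirely inside one bag — forcing width ≥ 2. Hence tw(G) = 2 exactly.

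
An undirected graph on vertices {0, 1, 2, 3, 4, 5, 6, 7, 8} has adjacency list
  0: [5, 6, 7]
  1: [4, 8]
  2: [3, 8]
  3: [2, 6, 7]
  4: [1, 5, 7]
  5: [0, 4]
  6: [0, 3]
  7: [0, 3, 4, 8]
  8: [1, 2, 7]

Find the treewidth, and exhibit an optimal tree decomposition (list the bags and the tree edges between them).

Treewidth 3.
One optimal decomposition is:
Bags: B1 = {0, 4, 5, 6}  B2 = {0, 4, 6, 7}  B3 = {3, 4, 6, 7}  B4 = {1, 3, 4, 7}  B5 = {1, 3, 7, 8}  B6 = {1, 2, 3, 8}
Tree: B1–B2, B2–B3, B3–B4, B4–B5, B5–B6

Each bag holds 4 vertices, so the decomposition has width 3, which upper-bounds the treewidth. For the lower bound: the 4 vertex sets {0,5,6}, {4}, {7}, {1,2,3,8} are disjoint, each induces a connected subgraph, and every pair is joined by at least one edge of G. Contracting each set to a single vertex therefore yields K_{4} as a minor, and since treewidth is minor-monotone, tw(G) ≥ tw(K_{4}) = 3. The upper and lower bounds meet at 3, so that is the treewidth.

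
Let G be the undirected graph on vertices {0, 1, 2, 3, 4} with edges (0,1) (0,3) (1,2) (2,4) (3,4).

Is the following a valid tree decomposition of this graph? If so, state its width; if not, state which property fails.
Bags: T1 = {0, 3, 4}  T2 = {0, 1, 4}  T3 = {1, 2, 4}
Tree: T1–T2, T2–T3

Yes; width 2.

Every vertex of G appears in some bag (union = {0, 1, 2, 3, 4}); every edge is covered by a bag; and for each vertex v the set of bags containing v is connected in the bag tree. The decomposition is therefore valid. The largest bag has 3 vertices, so the width is 2.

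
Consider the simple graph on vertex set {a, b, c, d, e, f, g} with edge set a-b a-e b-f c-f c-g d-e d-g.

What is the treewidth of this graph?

A width-2 tree decomposition is:
Bags: B1 = {a, b, f}  B2 = {a, c, f}  B3 = {a, c, g}  B4 = {a, d, g}  B5 = {a, d, e}
Tree: B1–B2, B2–B3, B3–B4, B4–B5
Each bag holds 3 vertices, so the decomposition has width 2, which upper-bounds the treewidth. The edges a–b–f–c–g–d–e–a form a cycle, so G is not a tree and its treewidth is at least 2. The upper and lower bounds meet at 2, so that is the treewidth.

2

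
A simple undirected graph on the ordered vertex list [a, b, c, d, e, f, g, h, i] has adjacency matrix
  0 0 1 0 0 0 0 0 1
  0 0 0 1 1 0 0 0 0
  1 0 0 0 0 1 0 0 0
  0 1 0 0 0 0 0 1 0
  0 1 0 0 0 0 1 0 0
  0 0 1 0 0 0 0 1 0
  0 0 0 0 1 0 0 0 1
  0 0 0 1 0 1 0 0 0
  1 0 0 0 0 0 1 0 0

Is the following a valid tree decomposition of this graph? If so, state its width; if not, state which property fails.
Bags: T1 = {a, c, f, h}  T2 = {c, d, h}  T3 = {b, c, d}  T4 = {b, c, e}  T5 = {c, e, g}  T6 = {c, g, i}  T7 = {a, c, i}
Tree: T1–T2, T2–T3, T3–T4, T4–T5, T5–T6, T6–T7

No — bags containing vertex a are not connected in the tree.

A tree decomposition must satisfy three properties: every vertex lies in some bag; for every edge, both endpoints lie together in some bag; and for every vertex, the bags containing it form a connected subtree. Here bags containing vertex a are not connected in the tree, so the decomposition is invalid.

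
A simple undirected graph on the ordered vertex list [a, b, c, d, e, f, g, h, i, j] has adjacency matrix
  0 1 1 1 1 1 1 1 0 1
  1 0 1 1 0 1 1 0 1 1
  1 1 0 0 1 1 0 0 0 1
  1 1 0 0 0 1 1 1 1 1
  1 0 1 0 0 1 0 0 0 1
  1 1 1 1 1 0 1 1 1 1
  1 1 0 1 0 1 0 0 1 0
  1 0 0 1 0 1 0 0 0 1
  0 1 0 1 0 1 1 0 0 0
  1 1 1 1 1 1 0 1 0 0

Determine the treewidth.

4

A width-4 tree decomposition is:
Bags: B1 = {a, b, d, f, j}  B2 = {a, b, d, f, g}  B3 = {b, d, f, g, i}  B4 = {a, b, c, f, j}  B5 = {a, d, f, h, j}  B6 = {a, c, e, f, j}
Tree: B1–B2, B2–B3, B1–B4, B1–B5, B4–B6
Every bag has size at most 5, so the width is 5 − 1 = 4 and tw(G) ≤ 4. On the other hand G contains the 5-clique {a, b, d, f, g}. A clique must lie in a single bag of any decomposition, so no decomposition can have width below 4. The upper and lower bounds meet at 4, so that is the treewidth.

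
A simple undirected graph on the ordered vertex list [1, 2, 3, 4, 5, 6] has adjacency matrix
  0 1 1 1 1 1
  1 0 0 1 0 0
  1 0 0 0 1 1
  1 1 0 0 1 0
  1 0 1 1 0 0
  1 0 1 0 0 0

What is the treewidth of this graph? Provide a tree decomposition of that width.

Treewidth 2.
One optimal decomposition is:
Bags: B1 = {1, 4, 5}  B2 = {1, 3, 5}  B3 = {1, 3, 6}  B4 = {1, 2, 4}
Tree: B1–B2, B2–B3, B1–B4

The largest bag has 3 vertices, giving width 2; this decomposition certifies tw(G) ≤ 2. For the lower bound, the 3 vertices {1, 2, 4} are pairwise adjacent, and any tree decomposition puts a clique entirely inside one bag — forcing width ≥ 2. The upper and lower bounds meet at 2, so that is the treewidth.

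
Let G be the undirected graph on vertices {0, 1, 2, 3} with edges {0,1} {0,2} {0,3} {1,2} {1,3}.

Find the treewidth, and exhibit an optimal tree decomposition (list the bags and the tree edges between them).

Treewidth 2.
One such decomposition:
Bags: B1 = {0, 1, 3}  B2 = {0, 1, 2}
Tree: B1–B2

The largest bag has 3 vertices, giving width 2; this decomposition certifies tw(G) ≤ 2. For the lower bound, the 3 vertices {0, 1, 2} are pairwise adjacent, and any tree decomposition puts a clique entirely inside one bag — forcing width ≥ 2. Combining the bounds, tw(G) = 2.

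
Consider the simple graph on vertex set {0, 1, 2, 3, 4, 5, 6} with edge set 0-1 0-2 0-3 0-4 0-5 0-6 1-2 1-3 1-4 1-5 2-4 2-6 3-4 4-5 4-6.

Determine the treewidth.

A width-3 tree decomposition is:
Bags: B1 = {0, 2, 4, 6}  B2 = {0, 1, 2, 4}  B3 = {0, 1, 4, 5}  B4 = {0, 1, 3, 4}
Tree: B1–B2, B2–B3, B2–B4
The largest bag has 4 vertices, giving width 3; this decomposition certifies tw(G) ≤ 3. For the lower bound, the 4 vertices {0, 1, 2, 4} are pairwise adjacent, and any tree decomposition puts a clique entirely inside one bag — forcing width ≥ 3. Combining the bounds, tw(G) = 3.

3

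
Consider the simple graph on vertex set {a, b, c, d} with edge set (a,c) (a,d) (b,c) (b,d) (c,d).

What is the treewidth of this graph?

A width-2 tree decomposition is:
Bags: B1 = {a, c, d}  B2 = {b, c, d}
Tree: B1–B2
Each bag holds 3 vertices, so the decomposition has width 2, which upper-bounds the treewidth. Conversely, {a, c, d} is a clique of size 3, and the vertices of any clique must share a bag in every tree decomposition; so some bag has ≥ 3 vertices and tw(G) ≥ 2. Therefore the treewidth is 2.

2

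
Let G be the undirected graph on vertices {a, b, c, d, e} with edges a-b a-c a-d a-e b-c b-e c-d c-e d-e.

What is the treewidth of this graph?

3

A width-3 tree decomposition is:
Bags: B1 = {a, b, c, e}  B2 = {a, c, d, e}
Tree: B1–B2
Every bag has size at most 4, so the width is 4 − 1 = 3 and tw(G) ≤ 3. Conversely, {a, c, d, e} is a clique of size 4, and the vertices of any clique must share a bag in every tree decomposition; so some bag has ≥ 4 vertices and tw(G) ≥ 3. Therefore the treewidth is 3.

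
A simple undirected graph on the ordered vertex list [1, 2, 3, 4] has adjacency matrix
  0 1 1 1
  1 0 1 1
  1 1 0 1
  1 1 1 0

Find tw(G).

A width-3 tree decomposition is:
Bags: B1 = {1, 2, 3, 4}
Tree: (single bag)
A single bag containing all 4 vertices is trivially a valid decomposition of width 3. Conversely, {1, 2, 3, 4} is a clique of size 4, and the vertices of any clique must share a bag in every tree decomposition; so some bag has ≥ 4 vertices and tw(G) ≥ 3. Therefore the treewidth is 3.

3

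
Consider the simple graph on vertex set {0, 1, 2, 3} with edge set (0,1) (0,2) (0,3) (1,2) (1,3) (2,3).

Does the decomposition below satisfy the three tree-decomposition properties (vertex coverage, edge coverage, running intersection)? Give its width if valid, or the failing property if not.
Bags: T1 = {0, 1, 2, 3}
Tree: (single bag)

Every vertex of G appears in some bag (union = {0, 1, 2, 3}); every edge is covered by a bag; and for each vertex v the set of bags containing v is connected in the bag tree. The decomposition is therefore valid. The largest bag has 4 vertices, so the width is 3.

Yes; width 3.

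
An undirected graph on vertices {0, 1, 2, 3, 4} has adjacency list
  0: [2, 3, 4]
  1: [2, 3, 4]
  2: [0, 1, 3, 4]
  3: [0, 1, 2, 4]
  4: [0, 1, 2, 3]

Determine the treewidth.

A width-3 tree decomposition is:
Bags: B1 = {0, 2, 3, 4}  B2 = {1, 2, 3, 4}
Tree: B1–B2
Each bag holds 4 vertices, so the decomposition has width 3, which upper-bounds the treewidth. Conversely, {0, 2, 3, 4} is a clique of size 4, and the vertices of any clique must share a bag in every tree decomposition; so some bag has ≥ 4 vertices and tw(G) ≥ 3. Hence tw(G) = 3 exactly.

3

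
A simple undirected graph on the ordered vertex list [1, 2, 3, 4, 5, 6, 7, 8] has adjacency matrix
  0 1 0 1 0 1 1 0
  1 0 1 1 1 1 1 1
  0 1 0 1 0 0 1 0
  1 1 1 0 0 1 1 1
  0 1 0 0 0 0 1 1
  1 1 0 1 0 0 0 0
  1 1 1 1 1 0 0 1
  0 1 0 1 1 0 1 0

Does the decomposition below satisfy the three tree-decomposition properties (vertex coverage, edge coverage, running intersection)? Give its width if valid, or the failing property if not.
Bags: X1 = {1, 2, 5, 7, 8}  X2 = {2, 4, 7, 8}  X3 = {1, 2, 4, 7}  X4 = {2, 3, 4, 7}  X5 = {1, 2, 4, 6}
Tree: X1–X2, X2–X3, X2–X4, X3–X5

No — bags containing vertex 1 are not connected in the tree.

A tree decomposition must satisfy three properties: every vertex lies in some bag; for every edge, both endpoints lie together in some bag; and for every vertex, the bags containing it form a connected subtree. Here bags containing vertex 1 are not connected in the tree, so the decomposition is invalid.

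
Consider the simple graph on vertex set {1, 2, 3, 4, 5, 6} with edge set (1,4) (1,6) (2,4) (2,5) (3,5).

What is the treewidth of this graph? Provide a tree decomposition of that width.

The largest bag has 2 vertices, giving width 1; this decomposition certifies tw(G) ≤ 1. Any graph with an edge has treewidth ≥ 1, and G has the edge 6–1. Therefore the treewidth is 1.

Treewidth 1.
Bags: B1 = {1, 6}  B2 = {1, 4}  B3 = {2, 4}  B4 = {2, 5}  B5 = {3, 5}
Tree: B1–B2, B2–B3, B3–B4, B4–B5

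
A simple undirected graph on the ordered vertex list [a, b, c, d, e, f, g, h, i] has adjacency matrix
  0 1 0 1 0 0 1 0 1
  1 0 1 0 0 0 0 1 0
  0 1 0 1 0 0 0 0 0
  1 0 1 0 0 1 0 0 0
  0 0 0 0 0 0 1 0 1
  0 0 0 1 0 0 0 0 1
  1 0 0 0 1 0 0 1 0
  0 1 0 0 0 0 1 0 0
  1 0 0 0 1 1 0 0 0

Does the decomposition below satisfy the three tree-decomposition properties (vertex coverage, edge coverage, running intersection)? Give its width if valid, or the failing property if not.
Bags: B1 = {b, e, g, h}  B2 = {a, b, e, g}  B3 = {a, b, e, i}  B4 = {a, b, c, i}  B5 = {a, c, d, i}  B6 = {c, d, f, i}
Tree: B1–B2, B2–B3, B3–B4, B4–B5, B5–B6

Yes; width 3.

Every vertex of G appears in some bag (union = {a, b, c, d, e, f, g, h, i}); every edge is covered by a bag; and for each vertex v the set of bags containing v is connected in the bag tree. The decomposition is therefore valid. The largest bag has 4 vertices, so the width is 3.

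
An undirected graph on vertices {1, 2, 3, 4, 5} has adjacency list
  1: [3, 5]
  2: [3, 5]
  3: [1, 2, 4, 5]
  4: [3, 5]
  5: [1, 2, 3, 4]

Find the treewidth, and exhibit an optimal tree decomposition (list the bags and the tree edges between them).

Every bag has size at most 3, so the width is 3 − 1 = 2 and tw(G) ≤ 2. On the other hand G contains the 3-clique {1, 3, 5}. A clique must lie in a single bag of any decomposition, so no decomposition can have width below 2. Therefore the treewidth is 2.

Treewidth 2.
One optimal decomposition is:
Bags: B1 = {1, 3, 5}  B2 = {3, 4, 5}  B3 = {2, 3, 5}
Tree: B1–B2, B1–B3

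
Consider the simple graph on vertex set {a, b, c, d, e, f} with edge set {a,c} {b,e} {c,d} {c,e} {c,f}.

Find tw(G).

1

A width-1 tree decomposition is:
Bags: B1 = {c, f}  B2 = {c, e}  B3 = {c, d}  B4 = {b, e}  B5 = {a, c}
Tree: B1–B2, B2–B3, B2–B4, B3–B5
The largest bag has 2 vertices, giving width 1; this decomposition certifies tw(G) ≤ 1. Since G has at least one edge (e.g. c–f), it is not an edgeless graph, so tw(G) ≥ 1. Hence tw(G) = 1 exactly.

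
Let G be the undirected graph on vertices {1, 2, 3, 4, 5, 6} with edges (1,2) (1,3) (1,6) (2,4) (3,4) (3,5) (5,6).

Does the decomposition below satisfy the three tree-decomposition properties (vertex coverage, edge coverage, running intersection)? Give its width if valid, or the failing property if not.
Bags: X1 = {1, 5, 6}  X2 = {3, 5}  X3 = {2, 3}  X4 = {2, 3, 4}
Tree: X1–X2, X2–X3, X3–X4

No — edge (1,3) lies in no bag.

A tree decomposition must satisfy three properties: every vertex lies in some bag; for every edge, both endpoints lie together in some bag; and for every vertex, the bags containing it form a connected subtree. Here edge (1,3) lies in no bag, so the decomposition is invalid.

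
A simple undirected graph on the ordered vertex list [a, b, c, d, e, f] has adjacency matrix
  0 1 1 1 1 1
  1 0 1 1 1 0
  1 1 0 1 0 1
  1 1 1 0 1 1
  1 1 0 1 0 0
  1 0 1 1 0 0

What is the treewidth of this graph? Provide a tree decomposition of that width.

Treewidth 3.
Bags: B1 = {a, b, c, d}  B2 = {a, c, d, f}  B3 = {a, b, d, e}
Tree: B1–B2, B1–B3

The largest bag has 4 vertices, giving width 3; this decomposition certifies tw(G) ≤ 3. For the lower bound, the 4 vertices {a, b, d, e} are pairwise adjacent, and any tree decomposition puts a clique entirely inside one bag — forcing width ≥ 3. Hence tw(G) = 3 exactly.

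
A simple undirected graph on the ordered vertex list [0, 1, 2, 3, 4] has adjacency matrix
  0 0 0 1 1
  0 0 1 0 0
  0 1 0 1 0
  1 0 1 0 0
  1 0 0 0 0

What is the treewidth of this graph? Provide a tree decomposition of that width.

Treewidth 1.
Bags: B1 = {0, 3}  B2 = {0, 4}  B3 = {2, 3}  B4 = {1, 2}
Tree: B1–B2, B1–B3, B3–B4

The largest bag has 2 vertices, giving width 1; this decomposition certifies tw(G) ≤ 1. G has an edge, so its treewidth is at least 1. Combining the bounds, tw(G) = 1.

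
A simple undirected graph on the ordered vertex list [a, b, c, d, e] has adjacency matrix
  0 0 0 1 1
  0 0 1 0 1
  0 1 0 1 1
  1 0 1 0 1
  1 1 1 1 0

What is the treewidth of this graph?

2

A width-2 tree decomposition is:
Bags: B1 = {c, d, e}  B2 = {a, d, e}  B3 = {b, c, e}
Tree: B1–B2, B1–B3
Each bag holds 3 vertices, so the decomposition has width 2, which upper-bounds the treewidth. On the other hand G contains the 3-clique {c, d, e}. A clique must lie in a single bag of any decomposition, so no decomposition can have width below 2. Combining the bounds, tw(G) = 2.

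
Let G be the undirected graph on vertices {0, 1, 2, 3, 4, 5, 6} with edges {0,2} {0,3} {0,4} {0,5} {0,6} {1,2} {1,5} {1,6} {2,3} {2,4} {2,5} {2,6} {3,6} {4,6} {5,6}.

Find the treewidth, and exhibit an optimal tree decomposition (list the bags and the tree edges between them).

Each bag holds 4 vertices, so the decomposition has width 3, which upper-bounds the treewidth. On the other hand G contains the 4-clique {0, 2, 3, 6}. A clique must lie in a single bag of any decomposition, so no decomposition can have width below 3. Hence tw(G) = 3 exactly.

Treewidth 3.
Bags: B1 = {0, 2, 3, 6}  B2 = {0, 2, 4, 6}  B3 = {0, 2, 5, 6}  B4 = {1, 2, 5, 6}
Tree: B1–B2, B1–B3, B3–B4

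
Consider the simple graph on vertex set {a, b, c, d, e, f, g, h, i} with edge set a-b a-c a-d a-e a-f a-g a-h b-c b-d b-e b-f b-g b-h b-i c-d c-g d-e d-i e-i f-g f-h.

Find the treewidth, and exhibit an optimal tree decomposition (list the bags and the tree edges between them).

Treewidth 3.
One such decomposition:
Bags: B1 = {a, b, c, g}  B2 = {a, b, c, d}  B3 = {a, b, d, e}  B4 = {b, d, e, i}  B5 = {a, b, f, g}  B6 = {a, b, f, h}
Tree: B1–B2, B2–B3, B3–B4, B1–B5, B5–B6

Each bag holds 4 vertices, so the decomposition has width 3, which upper-bounds the treewidth. For the lower bound, the 4 vertices {a, b, d, e} are pairwise adjacent, and any tree decomposition puts a clique entirely inside one bag — forcing width ≥ 3. Combining the bounds, tw(G) = 3.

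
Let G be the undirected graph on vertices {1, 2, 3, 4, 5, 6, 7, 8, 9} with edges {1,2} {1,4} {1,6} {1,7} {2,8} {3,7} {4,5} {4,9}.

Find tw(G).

A width-1 tree decomposition is:
Bags: B1 = {1, 7}  B2 = {1, 4}  B3 = {1, 2}  B4 = {2, 8}  B5 = {4, 9}  B6 = {4, 5}  B7 = {3, 7}  B8 = {1, 6}
Tree: B1–B2, B2–B3, B3–B4, B2–B5, B2–B6, B1–B7, B1–B8
Each bag holds 2 vertices, so the decomposition has width 1, which upper-bounds the treewidth. Any graph with an edge has treewidth ≥ 1, and G has the edge 1–7. Therefore the treewidth is 1.

1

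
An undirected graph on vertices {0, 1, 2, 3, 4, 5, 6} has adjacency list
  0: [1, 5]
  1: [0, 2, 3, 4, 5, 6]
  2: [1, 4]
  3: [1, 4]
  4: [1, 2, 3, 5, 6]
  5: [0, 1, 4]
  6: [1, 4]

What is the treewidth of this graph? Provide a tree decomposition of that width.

Treewidth 2.
Bags: B1 = {1, 4, 6}  B2 = {1, 4, 5}  B3 = {1, 2, 4}  B4 = {0, 1, 5}  B5 = {1, 3, 4}
Tree: B1–B2, B2–B3, B2–B4, B1–B5

Each bag holds 3 vertices, so the decomposition has width 2, which upper-bounds the treewidth. Conversely, {0, 1, 5} is a clique of size 3, and the vertices of any clique must share a bag in every tree decomposition; so some bag has ≥ 3 vertices and tw(G) ≥ 2. Therefore the treewidth is 2.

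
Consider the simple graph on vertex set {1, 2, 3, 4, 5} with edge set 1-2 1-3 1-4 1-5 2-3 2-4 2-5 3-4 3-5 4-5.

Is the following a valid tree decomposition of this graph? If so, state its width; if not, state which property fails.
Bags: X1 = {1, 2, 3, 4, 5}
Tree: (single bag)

Every vertex of G appears in some bag (union = {1, 2, 3, 4, 5}); every edge is covered by a bag; and for each vertex v the set of bags containing v is connected in the bag tree. The decomposition is therefore valid. The largest bag has 5 vertices, so the width is 4.

Yes; width 4.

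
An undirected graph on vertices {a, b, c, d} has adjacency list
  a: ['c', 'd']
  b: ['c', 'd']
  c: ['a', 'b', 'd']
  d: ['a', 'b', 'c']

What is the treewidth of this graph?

A width-2 tree decomposition is:
Bags: B1 = {a, c, d}  B2 = {b, c, d}
Tree: B1–B2
Every bag has size at most 3, so the width is 3 − 1 = 2 and tw(G) ≤ 2. Conversely, {a, c, d} is a clique of size 3, and the vertices of any clique must share a bag in every tree decomposition; so some bag has ≥ 3 vertices and tw(G) ≥ 2. Combining the bounds, tw(G) = 2.

2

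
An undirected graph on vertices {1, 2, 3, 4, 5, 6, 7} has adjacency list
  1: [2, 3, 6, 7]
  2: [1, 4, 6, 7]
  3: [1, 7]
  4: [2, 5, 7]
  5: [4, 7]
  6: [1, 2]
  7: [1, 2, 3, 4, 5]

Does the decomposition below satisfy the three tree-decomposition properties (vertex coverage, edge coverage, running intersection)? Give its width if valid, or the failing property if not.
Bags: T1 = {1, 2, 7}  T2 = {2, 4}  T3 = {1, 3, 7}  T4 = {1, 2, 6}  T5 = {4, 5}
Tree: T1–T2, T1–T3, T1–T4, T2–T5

A tree decomposition must satisfy three properties: every vertex lies in some bag; for every edge, both endpoints lie together in some bag; and for every vertex, the bags containing it form a connected subtree. Here edge (7,4) lies in no bag, so the decomposition is invalid.

No — edge (7,4) lies in no bag.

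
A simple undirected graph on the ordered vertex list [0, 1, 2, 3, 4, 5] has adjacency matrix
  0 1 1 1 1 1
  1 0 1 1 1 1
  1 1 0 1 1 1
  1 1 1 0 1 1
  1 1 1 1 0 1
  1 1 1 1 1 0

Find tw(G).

A width-5 tree decomposition is:
Bags: B1 = {0, 1, 2, 3, 4, 5}
Tree: (single bag)
A single bag containing all 6 vertices is trivially a valid decomposition of width 5. For the lower bound, the 6 vertices {0, 1, 2, 3, 4, 5} are pairwise adjacent, and any tree decomposition puts a clique entirely inside one bag — forcing width ≥ 5. Hence tw(G) = 5 exactly.

5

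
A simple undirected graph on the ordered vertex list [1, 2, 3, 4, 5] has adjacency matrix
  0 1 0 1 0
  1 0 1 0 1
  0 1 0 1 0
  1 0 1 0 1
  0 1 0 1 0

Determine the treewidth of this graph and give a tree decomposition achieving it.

Every bag has size at most 3, so the width is 3 − 1 = 2 and tw(G) ≤ 2. Since 4–3–2–5–4 is a cycle in G, G is not acyclic. Forests are exactly the graphs of treewidth ≤ 1, so tw(G) ≥ 2. Therefore the treewidth is 2.

Treewidth 2.
Bags: B1 = {2, 3, 4}  B2 = {2, 4, 5}  B3 = {1, 2, 4}
Tree: B1–B2, B2–B3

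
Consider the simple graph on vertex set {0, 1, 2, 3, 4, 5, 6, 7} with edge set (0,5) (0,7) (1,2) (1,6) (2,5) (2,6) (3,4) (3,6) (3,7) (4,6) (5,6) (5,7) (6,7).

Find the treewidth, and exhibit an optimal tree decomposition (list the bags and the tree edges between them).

Treewidth 2.
One such decomposition:
Bags: B1 = {2, 5, 6}  B2 = {5, 6, 7}  B3 = {1, 2, 6}  B4 = {3, 6, 7}  B5 = {0, 5, 7}  B6 = {3, 4, 6}
Tree: B1–B2, B1–B3, B2–B4, B2–B5, B4–B6

Each bag holds 3 vertices, so the decomposition has width 2, which upper-bounds the treewidth. For the lower bound, the 3 vertices {0, 5, 7} are pairwise adjacent, and any tree decomposition puts a clique entirely inside one bag — forcing width ≥ 2. Combining the bounds, tw(G) = 2.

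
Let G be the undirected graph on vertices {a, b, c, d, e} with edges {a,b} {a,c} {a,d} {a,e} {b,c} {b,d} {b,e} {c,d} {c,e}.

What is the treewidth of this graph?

A width-3 tree decomposition is:
Bags: B1 = {a, b, c, d}  B2 = {a, b, c, e}
Tree: B1–B2
The largest bag has 4 vertices, giving width 3; this decomposition certifies tw(G) ≤ 3. Conversely, {a, b, c, d} is a clique of size 4, and the vertices of any clique must share a bag in every tree decomposition; so some bag has ≥ 4 vertices and tw(G) ≥ 3. The upper and lower bounds meet at 3, so that is the treewidth.

3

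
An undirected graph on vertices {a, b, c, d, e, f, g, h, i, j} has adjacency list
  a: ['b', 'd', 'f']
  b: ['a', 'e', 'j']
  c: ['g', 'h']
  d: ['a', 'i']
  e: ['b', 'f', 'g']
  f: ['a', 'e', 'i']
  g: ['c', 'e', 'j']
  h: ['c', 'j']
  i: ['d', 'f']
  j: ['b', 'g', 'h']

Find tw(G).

2

A width-2 tree decomposition is:
Bags: B1 = {c, g, h}  B2 = {g, h, j}  B3 = {e, g, j}  B4 = {b, e, j}  B5 = {b, e, f}  B6 = {a, b, f}  B7 = {a, f, i}  B8 = {a, d, i}
Tree: B1–B2, B2–B3, B3–B4, B4–B5, B5–B6, B6–B7, B7–B8
Each bag holds 3 vertices, so the decomposition has width 2, which upper-bounds the treewidth. For the lower bound, G contains the cycle c–h–j–g–c, so G is not a forest; only forests have treewidth ≤ 1, hence tw(G) ≥ 2. Combining the bounds, tw(G) = 2.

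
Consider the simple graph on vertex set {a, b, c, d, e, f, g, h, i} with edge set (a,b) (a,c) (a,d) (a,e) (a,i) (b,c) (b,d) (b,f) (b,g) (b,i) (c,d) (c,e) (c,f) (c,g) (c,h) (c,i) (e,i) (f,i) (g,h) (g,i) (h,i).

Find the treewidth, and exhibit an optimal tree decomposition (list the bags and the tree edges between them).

The largest bag has 4 vertices, giving width 3; this decomposition certifies tw(G) ≤ 3. For the lower bound, the 4 vertices {a, b, c, d} are pairwise adjacent, and any tree decomposition puts a clique entirely inside one bag — forcing width ≥ 3. Combining the bounds, tw(G) = 3.

Treewidth 3.
One such decomposition:
Bags: B1 = {b, c, f, i}  B2 = {b, c, g, i}  B3 = {a, b, c, i}  B4 = {c, g, h, i}  B5 = {a, c, e, i}  B6 = {a, b, c, d}
Tree: B1–B2, B2–B3, B2–B4, B3–B5, B3–B6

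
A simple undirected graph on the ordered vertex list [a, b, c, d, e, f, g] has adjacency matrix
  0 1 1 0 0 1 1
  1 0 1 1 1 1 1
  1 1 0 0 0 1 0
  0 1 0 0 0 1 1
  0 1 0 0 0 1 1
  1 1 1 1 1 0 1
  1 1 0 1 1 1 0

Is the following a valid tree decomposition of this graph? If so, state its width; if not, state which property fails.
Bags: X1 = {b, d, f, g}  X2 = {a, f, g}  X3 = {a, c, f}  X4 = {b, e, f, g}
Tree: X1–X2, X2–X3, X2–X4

No — edge (b,a) lies in no bag.

A tree decomposition must satisfy three properties: every vertex lies in some bag; for every edge, both endpoints lie together in some bag; and for every vertex, the bags containing it form a connected subtree. Here edge (b,a) lies in no bag, so the decomposition is invalid.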